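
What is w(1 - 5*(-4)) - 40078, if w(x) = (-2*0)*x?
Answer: -40078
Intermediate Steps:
w(x) = 0 (w(x) = 0*x = 0)
w(1 - 5*(-4)) - 40078 = 0 - 40078 = -40078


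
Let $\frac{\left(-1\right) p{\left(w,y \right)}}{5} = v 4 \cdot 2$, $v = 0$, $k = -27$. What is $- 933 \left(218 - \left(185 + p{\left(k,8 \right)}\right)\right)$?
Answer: $-30789$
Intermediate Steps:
$p{\left(w,y \right)} = 0$ ($p{\left(w,y \right)} = - 5 \cdot 0 \cdot 4 \cdot 2 = - 5 \cdot 0 \cdot 2 = \left(-5\right) 0 = 0$)
$- 933 \left(218 - \left(185 + p{\left(k,8 \right)}\right)\right) = - 933 \left(218 - 185\right) = \left(-933\right) 33 = -30789$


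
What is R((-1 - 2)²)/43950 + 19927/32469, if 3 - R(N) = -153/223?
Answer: 32554704578/53037299775 ≈ 0.61381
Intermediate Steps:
R(N) = 822/223 (R(N) = 3 - (-153)/223 = 3 - 1*(-153/223) = 3 + 153/223 = 822/223)
R((-1 - 2)²)/43950 + 19927/32469 = (822/223)/43950 + 19927/32469 = (822/223)*(1/43950) + 19927*(1/32469) = 137/1633475 + 19927/32469 = 32554704578/53037299775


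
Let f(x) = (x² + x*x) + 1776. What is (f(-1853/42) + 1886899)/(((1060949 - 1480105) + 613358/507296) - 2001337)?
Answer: -211700322680216/270753229687185 ≈ -0.78189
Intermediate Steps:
f(x) = 1776 + 2*x² (f(x) = (x² + x²) + 1776 = 2*x² + 1776 = 1776 + 2*x²)
(f(-1853/42) + 1886899)/(((1060949 - 1480105) + 613358/507296) - 2001337) = ((1776 + 2*(-1853/42)²) + 1886899)/(((1060949 - 1480105) + 613358/507296) - 2001337) = ((1776 + 2*(-1853*1/42)²) + 1886899)/((-419156 + 613358*(1/507296)) - 2001337) = ((1776 + 2*(-1853/42)²) + 1886899)/((-419156 + 306679/253648) - 2001337) = ((1776 + 2*(3433609/1764)) + 1886899)/(-106317774409/253648 - 2001337) = ((1776 + 3433609/882) + 1886899)/(-613952901785/253648) = (5000041/882 + 1886899)*(-253648/613952901785) = (1669244959/882)*(-253648/613952901785) = -211700322680216/270753229687185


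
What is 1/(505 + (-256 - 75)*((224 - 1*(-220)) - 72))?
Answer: -1/122627 ≈ -8.1548e-6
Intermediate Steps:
1/(505 + (-256 - 75)*((224 - 1*(-220)) - 72)) = 1/(505 - 331*((224 + 220) - 72)) = 1/(505 - 331*(444 - 72)) = 1/(505 - 331*372) = 1/(505 - 123132) = 1/(-122627) = -1/122627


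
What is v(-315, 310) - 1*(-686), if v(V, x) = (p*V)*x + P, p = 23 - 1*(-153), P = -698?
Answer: -17186412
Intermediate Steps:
p = 176 (p = 23 + 153 = 176)
v(V, x) = -698 + 176*V*x (v(V, x) = (176*V)*x - 698 = 176*V*x - 698 = -698 + 176*V*x)
v(-315, 310) - 1*(-686) = (-698 + 176*(-315)*310) - 1*(-686) = (-698 - 17186400) + 686 = -17187098 + 686 = -17186412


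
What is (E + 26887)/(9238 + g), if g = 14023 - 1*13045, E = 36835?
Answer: 31861/5108 ≈ 6.2375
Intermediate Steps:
g = 978 (g = 14023 - 13045 = 978)
(E + 26887)/(9238 + g) = (36835 + 26887)/(9238 + 978) = 63722/10216 = 63722*(1/10216) = 31861/5108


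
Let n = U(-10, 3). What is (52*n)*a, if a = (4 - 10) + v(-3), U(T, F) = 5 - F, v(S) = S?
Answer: -936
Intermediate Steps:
n = 2 (n = 5 - 1*3 = 5 - 3 = 2)
a = -9 (a = (4 - 10) - 3 = -6 - 3 = -9)
(52*n)*a = (52*2)*(-9) = 104*(-9) = -936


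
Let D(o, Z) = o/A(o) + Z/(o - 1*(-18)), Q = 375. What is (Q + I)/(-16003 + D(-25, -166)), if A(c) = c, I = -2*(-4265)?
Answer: -62335/111848 ≈ -0.55732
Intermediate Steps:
I = 8530
D(o, Z) = 1 + Z/(18 + o) (D(o, Z) = o/o + Z/(o - 1*(-18)) = 1 + Z/(o + 18) = 1 + Z/(18 + o))
(Q + I)/(-16003 + D(-25, -166)) = (375 + 8530)/(-16003 + (18 - 166 - 25)/(18 - 25)) = 8905/(-16003 - 173/(-7)) = 8905/(-16003 - ⅐*(-173)) = 8905/(-16003 + 173/7) = 8905/(-111848/7) = 8905*(-7/111848) = -62335/111848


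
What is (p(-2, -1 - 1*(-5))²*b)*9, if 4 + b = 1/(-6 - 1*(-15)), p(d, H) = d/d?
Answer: -35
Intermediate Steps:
p(d, H) = 1
b = -35/9 (b = -4 + 1/(-6 - 1*(-15)) = -4 + 1/(-6 + 15) = -4 + 1/9 = -4 + ⅑ = -35/9 ≈ -3.8889)
(p(-2, -1 - 1*(-5))²*b)*9 = (1²*(-35/9))*9 = (1*(-35/9))*9 = -35/9*9 = -35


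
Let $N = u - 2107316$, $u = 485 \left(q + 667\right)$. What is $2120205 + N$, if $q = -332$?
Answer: $175364$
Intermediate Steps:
$u = 162475$ ($u = 485 \left(-332 + 667\right) = 485 \cdot 335 = 162475$)
$N = -1944841$ ($N = 162475 - 2107316 = -1944841$)
$2120205 + N = 2120205 - 1944841 = 175364$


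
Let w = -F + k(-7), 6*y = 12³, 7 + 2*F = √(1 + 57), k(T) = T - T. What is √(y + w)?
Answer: √(1166 - 2*√58)/2 ≈ 16.961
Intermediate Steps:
k(T) = 0
F = -7/2 + √58/2 (F = -7/2 + √(1 + 57)/2 = -7/2 + √58/2 ≈ 0.30789)
y = 288 (y = (⅙)*12³ = (⅙)*1728 = 288)
w = 7/2 - √58/2 (w = -(-7/2 + √58/2) + 0 = (7/2 - √58/2) + 0 = 7/2 - √58/2 ≈ -0.30789)
√(y + w) = √(288 + (7/2 - √58/2)) = √(583/2 - √58/2)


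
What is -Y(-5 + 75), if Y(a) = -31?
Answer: 31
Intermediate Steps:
-Y(-5 + 75) = -1*(-31) = 31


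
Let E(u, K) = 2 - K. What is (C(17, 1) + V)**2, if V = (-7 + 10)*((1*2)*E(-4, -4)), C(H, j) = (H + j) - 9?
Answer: 2025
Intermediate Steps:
C(H, j) = -9 + H + j
V = 36 (V = (-7 + 10)*((1*2)*(2 - 1*(-4))) = 3*(2*(2 + 4)) = 3*(2*6) = 3*12 = 36)
(C(17, 1) + V)**2 = ((-9 + 17 + 1) + 36)**2 = (9 + 36)**2 = 45**2 = 2025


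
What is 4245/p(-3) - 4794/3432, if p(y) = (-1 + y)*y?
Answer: 100773/286 ≈ 352.35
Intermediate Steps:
p(y) = y*(-1 + y)
4245/p(-3) - 4794/3432 = 4245/((-3*(-1 - 3))) - 4794/3432 = 4245/((-3*(-4))) - 4794*1/3432 = 4245/12 - 799/572 = 4245*(1/12) - 799/572 = 1415/4 - 799/572 = 100773/286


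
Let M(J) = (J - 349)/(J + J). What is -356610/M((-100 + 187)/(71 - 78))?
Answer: -6205014/253 ≈ -24526.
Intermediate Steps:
M(J) = (-349 + J)/(2*J) (M(J) = (-349 + J)/((2*J)) = (-349 + J)*(1/(2*J)) = (-349 + J)/(2*J))
-356610/M((-100 + 187)/(71 - 78)) = -356610*2*(-100 + 187)/((-349 + (-100 + 187)/(71 - 78))*(71 - 78)) = -356610*(-174/(7*(-349 + 87/(-7)))) = -356610*(-174/(7*(-349 + 87*(-⅐)))) = -356610*(-174/(7*(-349 - 87/7))) = -356610/((½)*(-7/87)*(-2530/7)) = -356610/1265/87 = -356610*87/1265 = -6205014/253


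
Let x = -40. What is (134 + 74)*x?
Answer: -8320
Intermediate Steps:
(134 + 74)*x = (134 + 74)*(-40) = 208*(-40) = -8320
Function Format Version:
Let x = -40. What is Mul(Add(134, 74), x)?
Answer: -8320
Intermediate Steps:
Mul(Add(134, 74), x) = Mul(Add(134, 74), -40) = Mul(208, -40) = -8320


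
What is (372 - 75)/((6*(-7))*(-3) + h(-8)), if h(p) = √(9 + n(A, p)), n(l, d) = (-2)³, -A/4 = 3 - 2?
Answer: 297/127 ≈ 2.3386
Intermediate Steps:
A = -4 (A = -4*(3 - 2) = -4*1 = -4)
n(l, d) = -8
h(p) = 1 (h(p) = √(9 - 8) = √1 = 1)
(372 - 75)/((6*(-7))*(-3) + h(-8)) = (372 - 75)/((6*(-7))*(-3) + 1) = 297/(-42*(-3) + 1) = 297/(126 + 1) = 297/127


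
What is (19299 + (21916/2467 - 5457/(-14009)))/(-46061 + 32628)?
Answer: -667297841360/464247206899 ≈ -1.4374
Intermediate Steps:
(19299 + (21916/2467 - 5457/(-14009)))/(-46061 + 32628) = (19299 + (21916*(1/2467) - 5457*(-1/14009)))/(-13433) = (19299 + (21916/2467 + 5457/14009))*(-1/13433) = (19299 + 320483663/34560203)*(-1/13433) = (667297841360/34560203)*(-1/13433) = -667297841360/464247206899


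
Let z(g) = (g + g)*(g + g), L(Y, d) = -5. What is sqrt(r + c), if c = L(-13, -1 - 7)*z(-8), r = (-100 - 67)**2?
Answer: sqrt(26609) ≈ 163.12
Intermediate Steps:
z(g) = 4*g**2 (z(g) = (2*g)*(2*g) = 4*g**2)
r = 27889 (r = (-167)**2 = 27889)
c = -1280 (c = -20*(-8)**2 = -20*64 = -5*256 = -1280)
sqrt(r + c) = sqrt(27889 - 1280) = sqrt(26609)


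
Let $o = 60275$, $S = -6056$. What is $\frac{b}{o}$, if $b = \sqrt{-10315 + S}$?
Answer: $\frac{3 i \sqrt{1819}}{60275} \approx 0.0021228 i$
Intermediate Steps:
$b = 3 i \sqrt{1819}$ ($b = \sqrt{-10315 - 6056} = \sqrt{-16371} = 3 i \sqrt{1819} \approx 127.95 i$)
$\frac{b}{o} = \frac{3 i \sqrt{1819}}{60275}$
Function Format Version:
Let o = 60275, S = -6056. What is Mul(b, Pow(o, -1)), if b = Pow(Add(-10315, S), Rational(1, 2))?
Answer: Mul(Rational(3, 60275), I, Pow(1819, Rational(1, 2))) ≈ Mul(0.0021228, I)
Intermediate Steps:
b = Mul(3, I, Pow(1819, Rational(1, 2))) (b = Pow(Add(-10315, -6056), Rational(1, 2)) = Pow(-16371, Rational(1, 2)) = Mul(3, I, Pow(1819, Rational(1, 2))) ≈ Mul(127.95, I))
Mul(b, Pow(o, -1)) = Mul(Mul(3, I, Pow(1819, Rational(1, 2))), Pow(60275, -1)) = Mul(Mul(3, I, Pow(1819, Rational(1, 2))), Rational(1, 60275)) = Mul(Rational(3, 60275), I, Pow(1819, Rational(1, 2)))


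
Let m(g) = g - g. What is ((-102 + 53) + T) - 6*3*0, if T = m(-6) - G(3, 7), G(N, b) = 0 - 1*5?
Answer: -44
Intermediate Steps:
G(N, b) = -5 (G(N, b) = 0 - 5 = -5)
m(g) = 0
T = 5 (T = 0 - 1*(-5) = 0 + 5 = 5)
((-102 + 53) + T) - 6*3*0 = ((-102 + 53) + 5) - 6*3*0 = (-49 + 5) - 18*0 = -44 + 0 = -44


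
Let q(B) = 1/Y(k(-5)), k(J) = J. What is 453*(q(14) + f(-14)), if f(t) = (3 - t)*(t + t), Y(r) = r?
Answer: -1078593/5 ≈ -2.1572e+5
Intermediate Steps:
f(t) = 2*t*(3 - t) (f(t) = (3 - t)*(2*t) = 2*t*(3 - t))
q(B) = -⅕ (q(B) = 1/(-5) = -⅕)
453*(q(14) + f(-14)) = 453*(-⅕ + 2*(-14)*(3 - 1*(-14))) = 453*(-⅕ + 2*(-14)*(3 + 14)) = 453*(-⅕ + 2*(-14)*17) = 453*(-⅕ - 476) = 453*(-2381/5) = -1078593/5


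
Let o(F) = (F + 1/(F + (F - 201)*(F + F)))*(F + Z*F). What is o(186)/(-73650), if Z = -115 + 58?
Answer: 28091924/1067925 ≈ 26.305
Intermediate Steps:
Z = -57
o(F) = -56*F*(F + 1/(F + 2*F*(-201 + F))) (o(F) = (F + 1/(F + (F - 201)*(F + F)))*(F - 57*F) = (F + 1/(F + (-201 + F)*(2*F)))*(-56*F) = (F + 1/(F + 2*F*(-201 + F)))*(-56*F) = -56*F*(F + 1/(F + 2*F*(-201 + F))))
o(186)/(-73650) = (56*(-1 - 2*186³ + 401*186²)/(-401 + 2*186))/(-73650) = (56*(-1 - 2*6434856 + 401*34596)/(-401 + 372))*(-1/73650) = (56*(-1 - 12869712 + 13872996)/(-29))*(-1/73650) = (56*(-1/29)*1003283)*(-1/73650) = -56183848/29*(-1/73650) = 28091924/1067925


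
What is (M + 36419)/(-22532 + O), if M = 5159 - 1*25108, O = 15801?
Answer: -16470/6731 ≈ -2.4469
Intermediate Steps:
M = -19949 (M = 5159 - 25108 = -19949)
(M + 36419)/(-22532 + O) = (-19949 + 36419)/(-22532 + 15801) = 16470/(-6731) = 16470*(-1/6731) = -16470/6731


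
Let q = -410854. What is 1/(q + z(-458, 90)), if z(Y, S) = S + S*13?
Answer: -1/409594 ≈ -2.4414e-6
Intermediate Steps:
z(Y, S) = 14*S (z(Y, S) = S + 13*S = 14*S)
1/(q + z(-458, 90)) = 1/(-410854 + 14*90) = 1/(-410854 + 1260) = 1/(-409594) = -1/409594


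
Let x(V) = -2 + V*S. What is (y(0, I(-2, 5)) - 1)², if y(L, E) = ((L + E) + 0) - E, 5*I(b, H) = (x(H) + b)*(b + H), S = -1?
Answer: 1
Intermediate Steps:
x(V) = -2 - V (x(V) = -2 + V*(-1) = -2 - V)
I(b, H) = (H + b)*(-2 + b - H)/5 (I(b, H) = (((-2 - H) + b)*(b + H))/5 = ((-2 + b - H)*(H + b))/5 = ((H + b)*(-2 + b - H))/5 = (H + b)*(-2 + b - H)/5)
y(L, E) = L (y(L, E) = ((E + L) + 0) - E = (E + L) - E = L)
(y(0, I(-2, 5)) - 1)² = (0 - 1)² = (-1)² = 1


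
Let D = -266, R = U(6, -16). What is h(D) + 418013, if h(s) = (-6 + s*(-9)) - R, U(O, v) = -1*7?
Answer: 420408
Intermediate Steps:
U(O, v) = -7
R = -7
h(s) = 1 - 9*s (h(s) = (-6 + s*(-9)) - 1*(-7) = (-6 - 9*s) + 7 = 1 - 9*s)
h(D) + 418013 = (1 - 9*(-266)) + 418013 = (1 + 2394) + 418013 = 2395 + 418013 = 420408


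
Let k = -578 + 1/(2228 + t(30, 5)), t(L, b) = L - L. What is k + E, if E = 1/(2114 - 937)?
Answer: -1515718363/2622356 ≈ -578.00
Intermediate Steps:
t(L, b) = 0
E = 1/1177 ≈ 0.00084962
k = -1287783/2228 (k = -578 + 1/(2228 + 0) = -578 + 1/2228 = -1287783/2228 ≈ -578.00)
k + E = -1287783/2228 + 1/1177 = -1515718363/2622356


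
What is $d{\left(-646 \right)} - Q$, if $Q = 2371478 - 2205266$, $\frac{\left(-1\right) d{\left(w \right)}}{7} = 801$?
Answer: $-171819$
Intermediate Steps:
$d{\left(w \right)} = -5607$ ($d{\left(w \right)} = \left(-7\right) 801 = -5607$)
$Q = 166212$
$d{\left(-646 \right)} - Q = -5607 - 166212 = -171819$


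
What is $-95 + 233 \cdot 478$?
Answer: $111279$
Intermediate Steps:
$-95 + 233 \cdot 478 = -95 + 111374 = 111279$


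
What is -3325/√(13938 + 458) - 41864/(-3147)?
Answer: 41864/3147 - 3325*√3599/7198 ≈ -14.409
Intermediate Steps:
-3325/√(13938 + 458) - 41864/(-3147) = -3325*√3599/7198 - 41864*(-1/3147) = -3325*√3599/7198 + 41864/3147 = 41864/3147 - 3325*√3599/7198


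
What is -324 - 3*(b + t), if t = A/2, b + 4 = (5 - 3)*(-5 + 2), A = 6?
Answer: -303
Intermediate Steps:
b = -10 (b = -4 + (5 - 3)*(-5 + 2) = -4 + 2*(-3) = -4 - 6 = -10)
t = 3 (t = 6/2 = 6*(1/2) = 3)
-324 - 3*(b + t) = -324 - 3*(-10 + 3) = -324 - 3*(-7) = -324 - 1*(-21) = -324 + 21 = -303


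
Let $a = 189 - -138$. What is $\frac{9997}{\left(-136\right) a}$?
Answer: $- \frac{9997}{44472} \approx -0.22479$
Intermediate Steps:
$a = 327$ ($a = 189 + 138 = 327$)
$\frac{9997}{\left(-136\right) a} = \frac{9997}{\left(-136\right) 327} = \frac{9997}{-44472} = 9997 \left(- \frac{1}{44472}\right) = - \frac{9997}{44472}$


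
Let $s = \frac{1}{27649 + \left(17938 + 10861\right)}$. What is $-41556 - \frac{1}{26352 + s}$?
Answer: $- \frac{61815285472980}{1487517697} \approx -41556.0$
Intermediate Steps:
$s = \frac{1}{56448}$ ($s = \frac{1}{27649 + 28799} = \frac{1}{56448} \approx 1.7715 \cdot 10^{-5}$)
$-41556 - \frac{1}{26352 + s} = -41556 - \frac{1}{26352 + \frac{1}{56448}} = -41556 - \frac{1}{\frac{1487517697}{56448}} = -41556 - \frac{56448}{1487517697} = - \frac{61815285472980}{1487517697}$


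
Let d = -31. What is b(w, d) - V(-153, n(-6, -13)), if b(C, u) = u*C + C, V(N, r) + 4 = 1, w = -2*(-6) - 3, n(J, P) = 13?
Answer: -267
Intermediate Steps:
w = 9 (w = 12 - 3 = 9)
V(N, r) = -3 (V(N, r) = -4 + 1 = -3)
b(C, u) = C + C*u (b(C, u) = C*u + C = C + C*u)
b(w, d) - V(-153, n(-6, -13)) = 9*(1 - 31) - 1*(-3) = 9*(-30) + 3 = -270 + 3 = -267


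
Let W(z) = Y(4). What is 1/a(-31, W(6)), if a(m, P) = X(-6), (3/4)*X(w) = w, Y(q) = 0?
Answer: -1/8 ≈ -0.12500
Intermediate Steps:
X(w) = 4*w/3
W(z) = 0
a(m, P) = -8 (a(m, P) = (4/3)*(-6) = -8)
1/a(-31, W(6)) = 1/(-8) = -1/8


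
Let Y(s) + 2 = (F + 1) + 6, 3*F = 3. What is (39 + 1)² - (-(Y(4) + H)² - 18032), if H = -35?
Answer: 20473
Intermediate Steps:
F = 1 (F = (⅓)*3 = 1)
Y(s) = 6 (Y(s) = -2 + ((1 + 1) + 6) = -2 + (2 + 6) = -2 + 8 = 6)
(39 + 1)² - (-(Y(4) + H)² - 18032) = (39 + 1)² - (-(6 - 35)² - 18032) = 40² - (-1*(-29)² - 18032) = 1600 - (-1*841 - 18032) = 1600 - (-841 - 18032) = 1600 - 1*(-18873) = 1600 + 18873 = 20473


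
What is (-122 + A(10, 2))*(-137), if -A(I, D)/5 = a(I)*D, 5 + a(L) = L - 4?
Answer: 18084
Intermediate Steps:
a(L) = -9 + L (a(L) = -5 + (L - 4) = -5 + (-4 + L) = -9 + L)
A(I, D) = -5*D*(-9 + I) (A(I, D) = -5*(-9 + I)*D = -5*D*(-9 + I))
(-122 + A(10, 2))*(-137) = (-122 + 5*2*(9 - 1*10))*(-137) = (-122 + 5*2*(9 - 10))*(-137) = (-122 + 5*2*(-1))*(-137) = (-122 - 10)*(-137) = -132*(-137) = 18084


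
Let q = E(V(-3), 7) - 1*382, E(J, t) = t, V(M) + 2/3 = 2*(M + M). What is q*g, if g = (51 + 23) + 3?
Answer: -28875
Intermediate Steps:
V(M) = -⅔ + 4*M (V(M) = -⅔ + 2*(M + M) = -⅔ + 2*(2*M) = -⅔ + 4*M)
q = -375 (q = 7 - 1*382 = 7 - 382 = -375)
g = 77 (g = 74 + 3 = 77)
q*g = -375*77 = -28875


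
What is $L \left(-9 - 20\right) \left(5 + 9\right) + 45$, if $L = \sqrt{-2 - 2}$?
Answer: $45 - 812 i \approx 45.0 - 812.0 i$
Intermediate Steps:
$L = 2 i$ ($L = \sqrt{-4} = 2 i \approx 2.0 i$)
$L \left(-9 - 20\right) \left(5 + 9\right) + 45 = 2 i \left(-9 - 20\right) \left(5 + 9\right) + 45 = 2 i \left(\left(-29\right) 14\right) + 45 = 2 i \left(-406\right) + 45 = - 812 i + 45 = 45 - 812 i$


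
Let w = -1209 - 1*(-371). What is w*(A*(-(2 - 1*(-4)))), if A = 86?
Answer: 432408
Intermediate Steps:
w = -838 (w = -1209 + 371 = -838)
w*(A*(-(2 - 1*(-4)))) = -72068*(-(2 - 1*(-4))) = -72068*(-(2 + 4)) = -72068*(-1*6) = -72068*(-6) = -838*(-516) = 432408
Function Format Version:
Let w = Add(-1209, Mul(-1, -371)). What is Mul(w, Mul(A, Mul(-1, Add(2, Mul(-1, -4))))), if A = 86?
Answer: 432408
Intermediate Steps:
w = -838 (w = Add(-1209, 371) = -838)
Mul(w, Mul(A, Mul(-1, Add(2, Mul(-1, -4))))) = Mul(-838, Mul(86, Mul(-1, Add(2, Mul(-1, -4))))) = Mul(-838, Mul(86, Mul(-1, Add(2, 4)))) = Mul(-838, Mul(86, Mul(-1, 6))) = Mul(-838, Mul(86, -6)) = Mul(-838, -516) = 432408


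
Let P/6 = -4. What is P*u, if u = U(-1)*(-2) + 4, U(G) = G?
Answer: -144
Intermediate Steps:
P = -24 (P = 6*(-4) = -24)
u = 6 (u = -1*(-2) + 4 = 2 + 4 = 6)
P*u = -24*6 = -144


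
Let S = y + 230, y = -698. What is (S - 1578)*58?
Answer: -118668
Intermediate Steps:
S = -468 (S = -698 + 230 = -468)
(S - 1578)*58 = (-468 - 1578)*58 = -2046*58 = -118668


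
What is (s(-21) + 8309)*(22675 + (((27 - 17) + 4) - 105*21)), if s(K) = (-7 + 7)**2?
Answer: 170201556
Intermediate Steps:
s(K) = 0 (s(K) = 0**2 = 0)
(s(-21) + 8309)*(22675 + (((27 - 17) + 4) - 105*21)) = (0 + 8309)*(22675 + (((27 - 17) + 4) - 105*21)) = 8309*(22675 + ((10 + 4) - 2205)) = 8309*(22675 + (14 - 2205)) = 8309*(22675 - 2191) = 8309*20484 = 170201556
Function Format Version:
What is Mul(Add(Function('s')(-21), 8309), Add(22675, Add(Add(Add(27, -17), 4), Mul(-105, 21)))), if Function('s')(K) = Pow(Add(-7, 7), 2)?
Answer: 170201556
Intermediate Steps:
Function('s')(K) = 0 (Function('s')(K) = Pow(0, 2) = 0)
Mul(Add(Function('s')(-21), 8309), Add(22675, Add(Add(Add(27, -17), 4), Mul(-105, 21)))) = Mul(Add(0, 8309), Add(22675, Add(Add(Add(27, -17), 4), Mul(-105, 21)))) = Mul(8309, Add(22675, Add(Add(10, 4), -2205))) = Mul(8309, Add(22675, Add(14, -2205))) = Mul(8309, Add(22675, -2191)) = Mul(8309, 20484) = 170201556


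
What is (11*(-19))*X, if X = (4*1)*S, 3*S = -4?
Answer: 3344/3 ≈ 1114.7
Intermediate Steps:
S = -4/3 (S = (⅓)*(-4) = -4/3 ≈ -1.3333)
X = -16/3 (X = (4*1)*(-4/3) = 4*(-4/3) = -16/3 ≈ -5.3333)
(11*(-19))*X = (11*(-19))*(-16/3) = -209*(-16/3) = 3344/3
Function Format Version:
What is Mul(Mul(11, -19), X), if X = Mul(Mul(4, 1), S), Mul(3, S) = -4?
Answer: Rational(3344, 3) ≈ 1114.7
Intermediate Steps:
S = Rational(-4, 3) (S = Mul(Rational(1, 3), -4) = Rational(-4, 3) ≈ -1.3333)
X = Rational(-16, 3) (X = Mul(Mul(4, 1), Rational(-4, 3)) = Mul(4, Rational(-4, 3)) = Rational(-16, 3) ≈ -5.3333)
Mul(Mul(11, -19), X) = Mul(Mul(11, -19), Rational(-16, 3)) = Mul(-209, Rational(-16, 3)) = Rational(3344, 3)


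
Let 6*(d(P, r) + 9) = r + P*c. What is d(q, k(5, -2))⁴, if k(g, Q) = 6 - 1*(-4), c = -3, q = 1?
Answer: 4879681/1296 ≈ 3765.2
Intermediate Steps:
k(g, Q) = 10 (k(g, Q) = 6 + 4 = 10)
d(P, r) = -9 - P/2 + r/6 (d(P, r) = -9 + (r + P*(-3))/6 = -9 + (r - 3*P)/6 = -9 + (-P/2 + r/6) = -9 - P/2 + r/6)
d(q, k(5, -2))⁴ = (-9 - ½*1 + (⅙)*10)⁴ = (-9 - ½ + 5/3)⁴ = (-47/6)⁴ = 4879681/1296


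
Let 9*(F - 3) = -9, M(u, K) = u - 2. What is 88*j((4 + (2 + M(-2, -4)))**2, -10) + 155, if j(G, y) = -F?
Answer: -21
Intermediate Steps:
M(u, K) = -2 + u
F = 2 (F = 3 + (1/9)*(-9) = 3 - 1 = 2)
j(G, y) = -2 (j(G, y) = -1*2 = -2)
88*j((4 + (2 + M(-2, -4)))**2, -10) + 155 = 88*(-2) + 155 = -176 + 155 = -21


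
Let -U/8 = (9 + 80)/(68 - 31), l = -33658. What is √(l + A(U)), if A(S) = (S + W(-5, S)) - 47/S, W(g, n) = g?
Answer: I*√5843498792378/13172 ≈ 183.52*I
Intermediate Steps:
U = -712/37 (U = -8*(9 + 80)/(68 - 31) = -712/37 ≈ -19.243)
A(S) = -5 + S - 47/S (A(S) = (S - 5) - 47/S = (-5 + S) - 47/S = -5 + S - 47/S)
√(l + A(U)) = √(-33658 + (-5 - 712/37 - 47/(-712/37))) = √(-33658 + (-5 - 712/37 - 47*(-37/712))) = √(-33658 + (-5 - 712/37 + 1739/712)) = √(-33658 - 574321/26344) = √(-887260673/26344) = I*√5843498792378/13172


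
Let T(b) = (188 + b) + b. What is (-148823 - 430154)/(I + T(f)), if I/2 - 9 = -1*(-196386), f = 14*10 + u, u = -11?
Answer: -578977/393236 ≈ -1.4723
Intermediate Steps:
f = 129 (f = 14*10 - 11 = 140 - 11 = 129)
I = 392790 (I = 18 + 2*(-1*(-196386)) = 18 + 2*196386 = 18 + 392772 = 392790)
T(b) = 188 + 2*b
(-148823 - 430154)/(I + T(f)) = (-148823 - 430154)/(392790 + (188 + 2*129)) = -578977/(392790 + (188 + 258)) = -578977/(392790 + 446) = -578977/393236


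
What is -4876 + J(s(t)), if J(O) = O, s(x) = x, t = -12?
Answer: -4888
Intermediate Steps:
-4876 + J(s(t)) = -4876 - 12 = -4888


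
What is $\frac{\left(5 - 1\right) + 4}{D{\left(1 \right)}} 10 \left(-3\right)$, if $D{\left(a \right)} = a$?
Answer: $-240$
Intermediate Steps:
$\frac{\left(5 - 1\right) + 4}{D{\left(1 \right)}} 10 \left(-3\right) = \frac{\left(5 - 1\right) + 4}{1} \cdot 10 \left(-3\right) = \left(4 + 4\right) 1 \cdot 10 \left(-3\right) = 8 \cdot 1 \cdot 10 \left(-3\right) = 8 \cdot 10 \left(-3\right) = 80 \left(-3\right) = -240$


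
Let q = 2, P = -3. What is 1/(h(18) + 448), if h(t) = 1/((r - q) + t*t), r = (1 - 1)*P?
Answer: 322/144257 ≈ 0.0022321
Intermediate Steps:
r = 0 (r = (1 - 1)*(-3) = 0*(-3) = 0)
h(t) = 1/(-2 + t**2) (h(t) = 1/((0 - 1*2) + t*t) = 1/((0 - 2) + t**2) = 1/(-2 + t**2))
1/(h(18) + 448) = 1/(1/(-2 + 18**2) + 448) = 1/(1/(-2 + 324) + 448) = 1/(1/322 + 448) = 1/(144257/322) = 322/144257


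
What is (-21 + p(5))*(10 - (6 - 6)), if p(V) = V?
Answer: -160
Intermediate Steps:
(-21 + p(5))*(10 - (6 - 6)) = (-21 + 5)*(10 - (6 - 6)) = -16*(10 - 1*0) = -16*(10 + 0) = -16*10 = -160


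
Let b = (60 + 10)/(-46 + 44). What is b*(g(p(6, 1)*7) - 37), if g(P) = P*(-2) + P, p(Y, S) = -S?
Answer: 1050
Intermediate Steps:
g(P) = -P (g(P) = -2*P + P = -P)
b = -35 (b = 70/(-2) = 70*(-½) = -35)
b*(g(p(6, 1)*7) - 37) = -35*(-(-1*1)*7 - 37) = -35*(-(-1)*7 - 37) = -35*(-1*(-7) - 37) = -35*(7 - 37) = -35*(-30) = 1050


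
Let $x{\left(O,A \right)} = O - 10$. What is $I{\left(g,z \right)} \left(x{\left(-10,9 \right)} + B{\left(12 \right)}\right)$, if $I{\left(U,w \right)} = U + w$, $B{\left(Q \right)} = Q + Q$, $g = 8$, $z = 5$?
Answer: $52$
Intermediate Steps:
$x{\left(O,A \right)} = -10 + O$
$B{\left(Q \right)} = 2 Q$
$I{\left(g,z \right)} \left(x{\left(-10,9 \right)} + B{\left(12 \right)}\right) = \left(8 + 5\right) \left(\left(-10 - 10\right) + 2 \cdot 12\right) = 13 \left(-20 + 24\right) = 13 \cdot 4 = 52$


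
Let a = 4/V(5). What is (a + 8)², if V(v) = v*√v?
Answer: 8016/125 + 64*√5/25 ≈ 69.852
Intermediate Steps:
V(v) = v^(3/2)
a = 4*√5/25 (a = 4/(5^(3/2)) = 4/((5*√5)) = 4*(√5/25) = 4*√5/25 ≈ 0.35777)
(a + 8)² = (4*√5/25 + 8)² = (8 + 4*√5/25)²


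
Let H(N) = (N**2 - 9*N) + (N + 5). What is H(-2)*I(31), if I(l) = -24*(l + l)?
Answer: -37200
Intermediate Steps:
I(l) = -48*l
H(N) = 5 + N**2 - 8*N (H(N) = (N**2 - 9*N) + (5 + N) = 5 + N**2 - 8*N)
H(-2)*I(31) = (5 + (-2)**2 - 8*(-2))*(-48*31) = (5 + 4 + 16)*(-1488) = 25*(-1488) = -37200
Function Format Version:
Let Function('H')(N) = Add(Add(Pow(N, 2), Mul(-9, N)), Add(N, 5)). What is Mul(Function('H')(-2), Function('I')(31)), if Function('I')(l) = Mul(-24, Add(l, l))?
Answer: -37200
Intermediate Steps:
Function('I')(l) = Mul(-48, l) (Function('I')(l) = Mul(-24, Mul(2, l)) = Mul(-48, l))
Function('H')(N) = Add(5, Pow(N, 2), Mul(-8, N)) (Function('H')(N) = Add(Add(Pow(N, 2), Mul(-9, N)), Add(5, N)) = Add(5, Pow(N, 2), Mul(-8, N)))
Mul(Function('H')(-2), Function('I')(31)) = Mul(Add(5, Pow(-2, 2), Mul(-8, -2)), Mul(-48, 31)) = Mul(Add(5, 4, 16), -1488) = Mul(25, -1488) = -37200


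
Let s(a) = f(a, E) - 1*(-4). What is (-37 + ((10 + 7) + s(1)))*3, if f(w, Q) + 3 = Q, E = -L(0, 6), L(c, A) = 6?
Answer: -75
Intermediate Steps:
E = -6 (E = -1*6 = -6)
f(w, Q) = -3 + Q
s(a) = -5 (s(a) = (-3 - 6) - 1*(-4) = -9 + 4 = -5)
(-37 + ((10 + 7) + s(1)))*3 = (-37 + ((10 + 7) - 5))*3 = (-37 + (17 - 5))*3 = (-37 + 12)*3 = -25*3 = -75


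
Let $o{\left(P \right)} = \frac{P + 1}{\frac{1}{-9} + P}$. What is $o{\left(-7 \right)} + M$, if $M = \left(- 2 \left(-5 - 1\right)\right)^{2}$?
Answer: $\frac{4635}{32} \approx 144.84$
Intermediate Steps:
$o{\left(P \right)} = \frac{1 + P}{- \frac{1}{9} + P}$
$M = 144$ ($M = \left(\left(-2\right) \left(-6\right)\right)^{2} = 12^{2} = 144$)
$o{\left(-7 \right)} + M = \frac{9 \left(1 - 7\right)}{-1 + 9 \left(-7\right)} + 144 = 9 \frac{1}{-1 - 63} \left(-6\right) + 144 = 9 \frac{1}{-64} \left(-6\right) + 144 = 9 \left(- \frac{1}{64}\right) \left(-6\right) + 144 = \frac{27}{32} + 144 = \frac{4635}{32}$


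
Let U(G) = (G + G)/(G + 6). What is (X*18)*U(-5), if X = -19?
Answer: 3420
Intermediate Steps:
U(G) = 2*G/(6 + G) (U(G) = (2*G)/(6 + G) = 2*G/(6 + G))
(X*18)*U(-5) = (-19*18)*(2*(-5)/(6 - 5)) = -684*(-5)/1 = -684*(-5) = -342*(-10) = 3420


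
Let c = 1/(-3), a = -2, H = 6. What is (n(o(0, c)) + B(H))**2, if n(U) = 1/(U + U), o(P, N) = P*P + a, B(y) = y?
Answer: 529/16 ≈ 33.063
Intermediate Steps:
c = -1/3 ≈ -0.33333
o(P, N) = -2 + P**2 (o(P, N) = P*P - 2 = P**2 - 2 = -2 + P**2)
n(U) = 1/(2*U)
(n(o(0, c)) + B(H))**2 = (1/(2*(-2 + 0**2)) + 6)**2 = (1/(2*(-2 + 0)) + 6)**2 = ((1/2)/(-2) + 6)**2 = ((1/2)*(-1/2) + 6)**2 = (-1/4 + 6)**2 = (23/4)**2 = 529/16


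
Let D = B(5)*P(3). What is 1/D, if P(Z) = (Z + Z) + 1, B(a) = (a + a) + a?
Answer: 1/105 ≈ 0.0095238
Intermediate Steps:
B(a) = 3*a (B(a) = 2*a + a = 3*a)
P(Z) = 1 + 2*Z (P(Z) = 2*Z + 1 = 1 + 2*Z)
D = 105 (D = (3*5)*(1 + 2*3) = 15*(1 + 6) = 15*7 = 105)
1/D = 1/105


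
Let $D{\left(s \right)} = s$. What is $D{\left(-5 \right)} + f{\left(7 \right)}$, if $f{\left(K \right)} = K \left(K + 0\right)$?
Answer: $44$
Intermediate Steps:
$f{\left(K \right)} = K^{2}$ ($f{\left(K \right)} = K K = K^{2}$)
$D{\left(-5 \right)} + f{\left(7 \right)} = -5 + 7^{2} = -5 + 49 = 44$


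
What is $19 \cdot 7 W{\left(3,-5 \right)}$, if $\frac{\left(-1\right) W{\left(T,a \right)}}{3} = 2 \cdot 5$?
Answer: $-3990$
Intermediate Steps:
$W{\left(T,a \right)} = -30$ ($W{\left(T,a \right)} = - 3 \cdot 2 \cdot 5 = \left(-3\right) 10 = -30$)
$19 \cdot 7 W{\left(3,-5 \right)} = 19 \cdot 7 \left(-30\right) = 133 \left(-30\right) = -3990$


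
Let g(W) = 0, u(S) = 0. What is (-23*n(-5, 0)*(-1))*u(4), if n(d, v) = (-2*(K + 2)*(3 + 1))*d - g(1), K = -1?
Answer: 0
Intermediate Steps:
n(d, v) = -8*d (n(d, v) = (-2*(-1 + 2)*(3 + 1))*d - 1*0 = (-2*4)*d + 0 = -8*d + 0 = -8*d)
(-23*n(-5, 0)*(-1))*u(4) = -23*(-8*(-5))*(-1)*0 = -920*(-1)*0 = -23*(-40)*0 = 920*0 = 0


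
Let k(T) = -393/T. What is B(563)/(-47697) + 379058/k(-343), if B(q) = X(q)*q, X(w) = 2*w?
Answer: 689018517276/2082769 ≈ 3.3082e+5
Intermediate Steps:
B(q) = 2*q² (B(q) = (2*q)*q = 2*q²)
B(563)/(-47697) + 379058/k(-343) = (2*563²)/(-47697) + 379058/((-393/(-343))) = (2*316969)*(-1/47697) + 379058/((-393*(-1/343))) = 633938*(-1/47697) + 379058/(393/343) = -633938/47697 + 379058*(343/393) = -633938/47697 + 130016894/393 = 689018517276/2082769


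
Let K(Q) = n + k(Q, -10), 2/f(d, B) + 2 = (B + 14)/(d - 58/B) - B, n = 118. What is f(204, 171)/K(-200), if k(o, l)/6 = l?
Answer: -34826/173804627 ≈ -0.00020037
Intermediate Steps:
k(o, l) = 6*l
f(d, B) = 2/(-2 - B + (14 + B)/(d - 58/B)) (f(d, B) = 2/(-2 + ((B + 14)/(d - 58/B) - B)) = 2/(-2 + ((14 + B)/(d - 58/B) - B)) = 2/(-2 + (-B + (14 + B)/(d - 58/B))) = 2/(-2 - B + (14 + B)/(d - 58/B)))
K(Q) = 58 (K(Q) = 118 + 6*(-10) = 118 - 60 = 58)
f(204, 171)/K(-200) = (2*(-58 + 171*204)/(116 + 171² + 72*171 - 1*204*171² - 2*171*204))/58 = (2*(-58 + 34884)/(116 + 29241 + 12312 - 1*204*29241 - 69768))*(1/58) = (2*34826/(116 + 29241 + 12312 - 5965164 - 69768))*(1/58) = (2*34826/(-5993263))*(1/58) = (2*(-1/5993263)*34826)*(1/58) = -69652/5993263*1/58 = -34826/173804627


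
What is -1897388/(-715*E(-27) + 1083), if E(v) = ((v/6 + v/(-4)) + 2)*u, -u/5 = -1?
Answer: 7589552/56443 ≈ 134.46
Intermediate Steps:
u = 5 (u = -5*(-1) = 5)
E(v) = 10 - 5*v/12 (E(v) = ((v/6 + v/(-4)) + 2)*5 = ((v*(1/6) + v*(-1/4)) + 2)*5 = ((v/6 - v/4) + 2)*5 = (-v/12 + 2)*5 = (2 - v/12)*5 = 10 - 5*v/12)
-1897388/(-715*E(-27) + 1083) = -1897388/(-715*(10 - 5/12*(-27)) + 1083) = -1897388/(-715*(10 + 45/4) + 1083) = -1897388/(-715*85/4 + 1083) = -1897388/(-60775/4 + 1083) = -1897388/(-56443/4) = -1897388*(-4/56443) = 7589552/56443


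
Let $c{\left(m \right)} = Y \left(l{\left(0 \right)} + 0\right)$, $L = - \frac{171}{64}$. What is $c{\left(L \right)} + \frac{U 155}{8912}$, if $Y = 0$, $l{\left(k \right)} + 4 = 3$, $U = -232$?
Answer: $- \frac{4495}{1114} \approx -4.035$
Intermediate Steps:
$l{\left(k \right)} = -1$ ($l{\left(k \right)} = -4 + 3 = -1$)
$L = - \frac{171}{64}$ ($L = \left(-171\right) \frac{1}{64} = - \frac{171}{64} \approx -2.6719$)
$c{\left(m \right)} = 0$ ($c{\left(m \right)} = 0 \left(-1 + 0\right) = 0 \left(-1\right) = 0$)
$c{\left(L \right)} + \frac{U 155}{8912} = 0 + \frac{\left(-232\right) 155}{8912} = 0 - \frac{4495}{1114} = - \frac{4495}{1114}$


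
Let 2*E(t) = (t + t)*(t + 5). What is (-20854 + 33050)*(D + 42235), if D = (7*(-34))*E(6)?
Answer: 323523292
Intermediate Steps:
E(t) = t*(5 + t) (E(t) = ((t + t)*(t + 5))/2 = ((2*t)*(5 + t))/2 = (2*t*(5 + t))/2 = t*(5 + t))
D = -15708 (D = (7*(-34))*(6*(5 + 6)) = -1428*11 = -238*66 = -15708)
(-20854 + 33050)*(D + 42235) = (-20854 + 33050)*(-15708 + 42235) = 12196*26527 = 323523292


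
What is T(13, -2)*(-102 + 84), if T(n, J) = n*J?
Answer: 468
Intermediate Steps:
T(n, J) = J*n
T(13, -2)*(-102 + 84) = (-2*13)*(-102 + 84) = -26*(-18) = 468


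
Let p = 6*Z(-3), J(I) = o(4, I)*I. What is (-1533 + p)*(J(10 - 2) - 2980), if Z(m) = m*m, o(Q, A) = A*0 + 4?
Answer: 4360092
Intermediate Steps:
o(Q, A) = 4 (o(Q, A) = 0 + 4 = 4)
Z(m) = m**2
J(I) = 4*I
p = 54 (p = 6*(-3)**2 = 6*9 = 54)
(-1533 + p)*(J(10 - 2) - 2980) = (-1533 + 54)*(4*(10 - 2) - 2980) = -1479*(4*8 - 2980) = -1479*(32 - 2980) = -1479*(-2948) = 4360092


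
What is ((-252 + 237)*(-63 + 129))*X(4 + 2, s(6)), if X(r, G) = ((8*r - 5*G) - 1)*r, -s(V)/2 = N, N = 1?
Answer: -338580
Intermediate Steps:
s(V) = -2 (s(V) = -2*1 = -2)
X(r, G) = r*(-1 - 5*G + 8*r) (X(r, G) = ((-5*G + 8*r) - 1)*r = (-1 - 5*G + 8*r)*r = r*(-1 - 5*G + 8*r))
((-252 + 237)*(-63 + 129))*X(4 + 2, s(6)) = ((-252 + 237)*(-63 + 129))*((4 + 2)*(-1 - 5*(-2) + 8*(4 + 2))) = (-15*66)*(6*(-1 + 10 + 8*6)) = -5940*(-1 + 10 + 48) = -5940*57 = -990*342 = -338580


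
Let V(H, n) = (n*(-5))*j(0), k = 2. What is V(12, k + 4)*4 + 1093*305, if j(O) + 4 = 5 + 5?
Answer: 332645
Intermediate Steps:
j(O) = 6 (j(O) = -4 + (5 + 5) = -4 + 10 = 6)
V(H, n) = -30*n (V(H, n) = (n*(-5))*6 = -5*n*6 = -30*n)
V(12, k + 4)*4 + 1093*305 = -30*(2 + 4)*4 + 1093*305 = -30*6*4 + 333365 = -180*4 + 333365 = -720 + 333365 = 332645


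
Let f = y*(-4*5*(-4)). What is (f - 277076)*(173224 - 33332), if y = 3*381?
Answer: -25968991312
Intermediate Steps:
y = 1143
f = 91440 (f = 1143*(-4*5*(-4)) = 1143*(-20*(-4)) = 1143*80 = 91440)
(f - 277076)*(173224 - 33332) = (91440 - 277076)*(173224 - 33332) = -185636*139892 = -25968991312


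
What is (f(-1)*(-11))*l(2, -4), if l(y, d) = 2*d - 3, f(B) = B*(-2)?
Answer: 242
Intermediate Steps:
f(B) = -2*B
l(y, d) = -3 + 2*d
(f(-1)*(-11))*l(2, -4) = (-2*(-1)*(-11))*(-3 + 2*(-4)) = (2*(-11))*(-3 - 8) = -22*(-11) = 242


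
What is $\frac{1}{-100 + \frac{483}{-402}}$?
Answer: $- \frac{134}{13561} \approx -0.0098813$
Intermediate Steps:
$\frac{1}{-100 + \frac{483}{-402}} = \frac{1}{-100 + 483 \left(- \frac{1}{402}\right)} = \frac{1}{-100 - \frac{161}{134}} = \frac{1}{- \frac{13561}{134}} = - \frac{134}{13561}$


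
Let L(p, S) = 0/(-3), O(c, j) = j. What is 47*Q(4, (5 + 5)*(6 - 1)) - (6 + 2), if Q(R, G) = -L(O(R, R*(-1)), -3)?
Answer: -8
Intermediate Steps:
L(p, S) = 0 (L(p, S) = 0*(-⅓) = 0)
Q(R, G) = 0 (Q(R, G) = -1*0 = 0)
47*Q(4, (5 + 5)*(6 - 1)) - (6 + 2) = 47*0 - (6 + 2) = 0 - 1*8 = 0 - 8 = -8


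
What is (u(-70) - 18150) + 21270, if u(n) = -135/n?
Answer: 43707/14 ≈ 3121.9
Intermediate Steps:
(u(-70) - 18150) + 21270 = (-135/(-70) - 18150) + 21270 = (-135*(-1/70) - 18150) + 21270 = (27/14 - 18150) + 21270 = -254073/14 + 21270 = 43707/14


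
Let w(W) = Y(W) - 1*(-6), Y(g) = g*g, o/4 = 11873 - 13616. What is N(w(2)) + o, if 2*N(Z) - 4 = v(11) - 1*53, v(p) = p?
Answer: -6991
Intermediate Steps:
o = -6972 (o = 4*(11873 - 13616) = 4*(-1743) = -6972)
Y(g) = g²
w(W) = 6 + W² (w(W) = W² - 1*(-6) = W² + 6 = 6 + W²)
N(Z) = -19 (N(Z) = 2 + (11 - 1*53)/2 = 2 + (11 - 53)/2 = 2 + (½)*(-42) = 2 - 21 = -19)
N(w(2)) + o = -19 - 6972 = -6991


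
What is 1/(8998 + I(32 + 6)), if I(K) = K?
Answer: 1/9036 ≈ 0.00011067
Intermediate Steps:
1/(8998 + I(32 + 6)) = 1/(8998 + (32 + 6)) = 1/(8998 + 38) = 1/9036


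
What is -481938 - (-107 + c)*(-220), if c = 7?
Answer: -503938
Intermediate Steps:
-481938 - (-107 + c)*(-220) = -481938 - (-107 + 7)*(-220) = -481938 - (-100)*(-220) = -481938 - 1*22000 = -481938 - 22000 = -503938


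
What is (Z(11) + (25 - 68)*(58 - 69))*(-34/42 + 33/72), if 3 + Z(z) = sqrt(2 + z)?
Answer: -13865/84 - 59*sqrt(13)/168 ≈ -166.33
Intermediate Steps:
Z(z) = -3 + sqrt(2 + z)
(Z(11) + (25 - 68)*(58 - 69))*(-34/42 + 33/72) = ((-3 + sqrt(2 + 11)) + (25 - 68)*(58 - 69))*(-34/42 + 33/72) = ((-3 + sqrt(13)) - 43*(-11))*(-34*1/42 + 33*(1/72)) = ((-3 + sqrt(13)) + 473)*(-17/21 + 11/24) = (470 + sqrt(13))*(-59/168) = -13865/84 - 59*sqrt(13)/168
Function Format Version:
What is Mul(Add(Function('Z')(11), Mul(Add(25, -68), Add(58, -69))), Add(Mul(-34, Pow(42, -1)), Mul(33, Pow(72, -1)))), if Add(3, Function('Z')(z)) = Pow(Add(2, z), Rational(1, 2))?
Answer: Add(Rational(-13865, 84), Mul(Rational(-59, 168), Pow(13, Rational(1, 2)))) ≈ -166.33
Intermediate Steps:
Function('Z')(z) = Add(-3, Pow(Add(2, z), Rational(1, 2)))
Mul(Add(Function('Z')(11), Mul(Add(25, -68), Add(58, -69))), Add(Mul(-34, Pow(42, -1)), Mul(33, Pow(72, -1)))) = Mul(Add(Add(-3, Pow(Add(2, 11), Rational(1, 2))), Mul(Add(25, -68), Add(58, -69))), Add(Mul(-34, Pow(42, -1)), Mul(33, Pow(72, -1)))) = Mul(Add(Add(-3, Pow(13, Rational(1, 2))), Mul(-43, -11)), Add(Mul(-34, Rational(1, 42)), Mul(33, Rational(1, 72)))) = Mul(Add(Add(-3, Pow(13, Rational(1, 2))), 473), Add(Rational(-17, 21), Rational(11, 24))) = Mul(Add(470, Pow(13, Rational(1, 2))), Rational(-59, 168)) = Add(Rational(-13865, 84), Mul(Rational(-59, 168), Pow(13, Rational(1, 2))))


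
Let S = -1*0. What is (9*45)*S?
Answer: 0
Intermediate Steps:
S = 0
(9*45)*S = (9*45)*0 = 405*0 = 0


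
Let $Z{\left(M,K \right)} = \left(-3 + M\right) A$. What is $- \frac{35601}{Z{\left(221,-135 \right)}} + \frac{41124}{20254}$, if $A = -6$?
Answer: $\frac{129142141}{4415372} \approx 29.248$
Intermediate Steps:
$Z{\left(M,K \right)} = 18 - 6 M$ ($Z{\left(M,K \right)} = \left(-3 + M\right) \left(-6\right) = 18 - 6 M$)
$- \frac{35601}{Z{\left(221,-135 \right)}} + \frac{41124}{20254} = - \frac{35601}{18 - 1326} + \frac{41124}{20254} = - \frac{35601}{18 - 1326} + 41124 \cdot \frac{1}{20254} = - \frac{35601}{-1308} + \frac{20562}{10127} = \left(-35601\right) \left(- \frac{1}{1308}\right) + \frac{20562}{10127} = \frac{11867}{436} + \frac{20562}{10127} = \frac{129142141}{4415372}$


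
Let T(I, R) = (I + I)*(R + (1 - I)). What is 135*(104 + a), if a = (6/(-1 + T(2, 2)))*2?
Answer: 14580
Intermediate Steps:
T(I, R) = 2*I*(1 + R - I) (T(I, R) = (2*I)*(1 + R - I) = 2*I*(1 + R - I))
a = 4 (a = (6/(-1 + 2*2*(1 + 2 - 1*2)))*2 = (6/(-1 + 2*2*(1 + 2 - 2)))*2 = (6/(-1 + 2*2*1))*2 = (6/(-1 + 4))*2 = (6/3)*2 = (6*(⅓))*2 = 2*2 = 4)
135*(104 + a) = 135*(104 + 4) = 135*108 = 14580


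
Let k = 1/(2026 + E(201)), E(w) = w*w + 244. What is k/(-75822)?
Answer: -1/3235400562 ≈ -3.0908e-10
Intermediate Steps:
E(w) = 244 + w**2 (E(w) = w**2 + 244 = 244 + w**2)
k = 1/42671 (k = 1/(2026 + (244 + 201**2)) = 1/(2026 + (244 + 40401)) = 1/(2026 + 40645) = 1/42671 ≈ 2.3435e-5)
k/(-75822) = (1/42671)/(-75822) = (1/42671)*(-1/75822) = -1/3235400562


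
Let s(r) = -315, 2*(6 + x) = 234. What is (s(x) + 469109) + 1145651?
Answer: 1614445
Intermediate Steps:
x = 111 (x = -6 + (½)*234 = -6 + 117 = 111)
(s(x) + 469109) + 1145651 = (-315 + 469109) + 1145651 = 468794 + 1145651 = 1614445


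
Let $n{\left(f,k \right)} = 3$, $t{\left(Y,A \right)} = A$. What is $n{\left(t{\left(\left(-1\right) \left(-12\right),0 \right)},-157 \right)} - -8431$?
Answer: $8434$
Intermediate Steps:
$n{\left(t{\left(\left(-1\right) \left(-12\right),0 \right)},-157 \right)} - -8431 = 3 - -8431 = 3 + 8431 = 8434$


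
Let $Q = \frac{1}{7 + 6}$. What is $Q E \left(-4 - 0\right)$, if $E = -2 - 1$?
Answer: $\frac{12}{13} \approx 0.92308$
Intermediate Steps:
$E = -3$ ($E = -2 - 1 = -3$)
$Q = \frac{1}{13} \approx 0.076923$
$Q E \left(-4 - 0\right) = \frac{1}{13} \left(-3\right) \left(-4 - 0\right) = - \frac{3 \left(-4 + 0\right)}{13} = \left(- \frac{3}{13}\right) \left(-4\right) = \frac{12}{13}$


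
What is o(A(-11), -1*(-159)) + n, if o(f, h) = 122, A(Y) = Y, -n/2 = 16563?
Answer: -33004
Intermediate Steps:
n = -33126 (n = -2*16563 = -33126)
o(A(-11), -1*(-159)) + n = 122 - 33126 = -33004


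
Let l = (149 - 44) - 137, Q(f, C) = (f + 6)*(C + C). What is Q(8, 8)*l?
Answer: -7168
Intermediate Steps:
Q(f, C) = 2*C*(6 + f) (Q(f, C) = (6 + f)*(2*C) = 2*C*(6 + f))
l = -32 (l = 105 - 137 = -32)
Q(8, 8)*l = (2*8*(6 + 8))*(-32) = (2*8*14)*(-32) = 224*(-32) = -7168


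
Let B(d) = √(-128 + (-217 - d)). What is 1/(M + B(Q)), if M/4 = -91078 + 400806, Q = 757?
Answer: 619456/767451472423 - I*√1102/1534902944846 ≈ 8.0716e-7 - 2.1628e-11*I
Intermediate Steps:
M = 1238912 (M = 4*(-91078 + 400806) = 4*309728 = 1238912)
B(d) = √(-345 - d)
1/(M + B(Q)) = 1/(1238912 + √(-345 - 1*757)) = 1/(1238912 + √(-345 - 757)) = 1/(1238912 + √(-1102)) = 1/(1238912 + I*√1102)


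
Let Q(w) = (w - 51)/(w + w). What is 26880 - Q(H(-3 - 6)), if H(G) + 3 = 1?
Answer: 107467/4 ≈ 26867.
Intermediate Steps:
H(G) = -2 (H(G) = -3 + 1 = -2)
Q(w) = (-51 + w)/(2*w) (Q(w) = (-51 + w)/((2*w)) = (-51 + w)*(1/(2*w)) = (-51 + w)/(2*w))
26880 - Q(H(-3 - 6)) = 26880 - (-51 - 2)/(2*(-2)) = 26880 - (-1)*(-53)/(2*2) = 26880 - 1*53/4 = 26880 - 53/4 = 107467/4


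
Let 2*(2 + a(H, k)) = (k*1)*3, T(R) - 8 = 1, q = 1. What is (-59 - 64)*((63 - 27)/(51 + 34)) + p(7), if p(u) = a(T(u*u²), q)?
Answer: -8941/170 ≈ -52.594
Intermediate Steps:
T(R) = 9 (T(R) = 8 + 1 = 9)
a(H, k) = -2 + 3*k/2 (a(H, k) = -2 + ((k*1)*3)/2 = -2 + (k*3)/2 = -2 + (3*k)/2 = -2 + 3*k/2)
p(u) = -½ (p(u) = -2 + (3/2)*1 = -2 + 3/2 = -½)
(-59 - 64)*((63 - 27)/(51 + 34)) + p(7) = (-59 - 64)*((63 - 27)/(51 + 34)) - ½ = -4428/85 - ½ = -8941/170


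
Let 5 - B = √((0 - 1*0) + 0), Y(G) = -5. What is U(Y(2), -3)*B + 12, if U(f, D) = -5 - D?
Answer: 2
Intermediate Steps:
B = 5 (B = 5 - √((0 - 1*0) + 0) = 5 - √((0 + 0) + 0) = 5 - √(0 + 0) = 5 - √0 = 5 - 1*0 = 5 + 0 = 5)
U(Y(2), -3)*B + 12 = (-5 - 1*(-3))*5 + 12 = (-5 + 3)*5 + 12 = -2*5 + 12 = -10 + 12 = 2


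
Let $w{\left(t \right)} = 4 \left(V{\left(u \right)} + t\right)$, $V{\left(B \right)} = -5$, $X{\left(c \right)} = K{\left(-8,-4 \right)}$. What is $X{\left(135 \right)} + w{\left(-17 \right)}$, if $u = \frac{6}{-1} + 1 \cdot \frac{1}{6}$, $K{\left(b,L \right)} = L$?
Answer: $-92$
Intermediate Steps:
$X{\left(c \right)} = -4$
$u = - \frac{35}{6}$ ($u = 6 \left(-1\right) + 1 \cdot \frac{1}{6} = -6 + \frac{1}{6} = - \frac{35}{6} \approx -5.8333$)
$w{\left(t \right)} = -20 + 4 t$ ($w{\left(t \right)} = 4 \left(-5 + t\right) = -20 + 4 t$)
$X{\left(135 \right)} + w{\left(-17 \right)} = -4 + \left(-20 + 4 \left(-17\right)\right) = -4 - 88 = -92$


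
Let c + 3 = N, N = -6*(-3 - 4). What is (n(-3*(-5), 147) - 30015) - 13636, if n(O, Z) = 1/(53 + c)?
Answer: -4015891/92 ≈ -43651.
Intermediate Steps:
N = 42 (N = -6*(-7) = 42)
c = 39 (c = -3 + 42 = 39)
n(O, Z) = 1/92 (n(O, Z) = 1/(53 + 39) = 1/92)
(n(-3*(-5), 147) - 30015) - 13636 = (1/92 - 30015) - 13636 = -2761379/92 - 13636 = -4015891/92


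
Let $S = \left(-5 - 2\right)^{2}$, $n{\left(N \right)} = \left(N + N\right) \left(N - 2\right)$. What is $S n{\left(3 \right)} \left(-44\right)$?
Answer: $-12936$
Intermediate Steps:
$n{\left(N \right)} = 2 N \left(-2 + N\right)$
$S = 49$ ($S = \left(-7\right)^{2} = 49$)
$S n{\left(3 \right)} \left(-44\right) = 49 \cdot 2 \cdot 3 \left(-2 + 3\right) \left(-44\right) = 49 \cdot 2 \cdot 3 \cdot 1 \left(-44\right) = 49 \cdot 6 \left(-44\right) = 294 \left(-44\right) = -12936$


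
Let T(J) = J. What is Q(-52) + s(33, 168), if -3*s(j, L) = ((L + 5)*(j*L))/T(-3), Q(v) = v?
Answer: 106516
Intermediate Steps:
s(j, L) = L*j*(5 + L)/9 (s(j, L) = -(L + 5)*(j*L)/(3*(-3)) = -(5 + L)*(L*j)*(-1)/(3*3) = -L*j*(5 + L)*(-1)/(3*3) = -(-1)*L*j*(5 + L)/9 = L*j*(5 + L)/9)
Q(-52) + s(33, 168) = -52 + (1/9)*168*33*(5 + 168) = -52 + (1/9)*168*33*173 = -52 + 106568 = 106516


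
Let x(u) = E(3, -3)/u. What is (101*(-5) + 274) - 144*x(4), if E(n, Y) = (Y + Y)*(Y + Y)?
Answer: -1527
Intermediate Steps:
E(n, Y) = 4*Y² (E(n, Y) = (2*Y)*(2*Y) = 4*Y²)
x(u) = 36/u (x(u) = (4*(-3)²)/u = (4*9)/u = 36/u)
(101*(-5) + 274) - 144*x(4) = (101*(-5) + 274) - 5184/4 = (-505 + 274) - 5184/4 = -231 - 144*9 = -231 - 1296 = -1527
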